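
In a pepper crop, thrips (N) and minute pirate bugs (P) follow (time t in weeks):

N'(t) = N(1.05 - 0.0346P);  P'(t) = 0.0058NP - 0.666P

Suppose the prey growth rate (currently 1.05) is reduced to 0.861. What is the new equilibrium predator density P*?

At the interior fixed point, setting dN/dt = 0 with N > 0 fixes P* = (prey growth rate)/(NP coefficient) — independent of the other coefficients.
With the change, P* = 0.861/0.0346 = 24.9; it falls from 30.3.

P* ≈ 24.9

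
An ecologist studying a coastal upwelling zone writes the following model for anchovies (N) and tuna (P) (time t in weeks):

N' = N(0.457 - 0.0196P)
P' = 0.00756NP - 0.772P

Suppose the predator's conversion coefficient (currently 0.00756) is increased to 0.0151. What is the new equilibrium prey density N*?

N* ≈ 51.1

At the interior fixed point, setting dP/dt = 0 with P > 0 fixes N* = (predator death rate)/(NP coefficient) — independent of the other coefficients.
With the change, N* = 0.772/0.0151 = 51.1; it falls from 102.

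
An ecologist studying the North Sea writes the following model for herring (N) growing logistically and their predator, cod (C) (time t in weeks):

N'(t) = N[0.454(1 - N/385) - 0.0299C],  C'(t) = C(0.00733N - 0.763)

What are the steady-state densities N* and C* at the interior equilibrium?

N* ≈ 104, C* ≈ 11.1

From dC/dt = 0 with C > 0: 0.00733N* = 0.763, so N* = 104.
Substitute into dN/dt = 0: 0.454(1 - 104/385) = 0.0299C*.
The bracket is 0.73, giving C* = 0.331/0.0299 = 11.1.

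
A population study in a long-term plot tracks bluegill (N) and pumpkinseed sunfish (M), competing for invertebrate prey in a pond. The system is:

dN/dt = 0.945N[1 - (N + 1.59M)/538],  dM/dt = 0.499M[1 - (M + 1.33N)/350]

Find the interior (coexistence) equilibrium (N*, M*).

N* ≈ 16.6, M* ≈ 328

Setting both brackets to zero gives the nullclines N + 1.59M = 538 and 1.33N + M = 350.
Substituting M = 350 - 1.33N into the first: N(1 - 1.59·1.33) = 538 - 1.59·350.
So N* = -18.5/-1.11 = 16.6, and then M* = 350 - 1.33·16.6 = 328.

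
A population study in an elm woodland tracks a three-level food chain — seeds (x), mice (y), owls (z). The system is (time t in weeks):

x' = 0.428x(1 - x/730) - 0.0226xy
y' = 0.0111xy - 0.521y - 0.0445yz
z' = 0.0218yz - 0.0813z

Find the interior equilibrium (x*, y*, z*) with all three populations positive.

x* ≈ 586, y* ≈ 3.73, z* ≈ 135

From dz/dt = 0: 0.0218y* = 0.0813, so y* = 3.73.
From dx/dt = 0: 0.428(1 - x*/730) = 0.0226·3.73, giving x* = 730·(1 - 0.197) = 586.
From dy/dt = 0: 0.0111·586 - 0.521 = 0.0445z*, so z* = 5.99/0.0445 = 135.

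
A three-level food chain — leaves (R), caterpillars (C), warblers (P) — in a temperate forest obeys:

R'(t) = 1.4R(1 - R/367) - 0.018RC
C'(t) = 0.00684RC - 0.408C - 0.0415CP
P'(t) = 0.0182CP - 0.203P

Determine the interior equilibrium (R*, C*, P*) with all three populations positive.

R* ≈ 314, C* ≈ 11.2, P* ≈ 42

From dP/dt = 0: 0.0182C* = 0.203, so C* = 11.2.
From dR/dt = 0: 1.4(1 - R*/367) = 0.018·11.2, giving R* = 367·(1 - 0.143) = 314.
From dC/dt = 0: 0.00684·314 - 0.408 = 0.0415P*, so P* = 1.74/0.0415 = 42.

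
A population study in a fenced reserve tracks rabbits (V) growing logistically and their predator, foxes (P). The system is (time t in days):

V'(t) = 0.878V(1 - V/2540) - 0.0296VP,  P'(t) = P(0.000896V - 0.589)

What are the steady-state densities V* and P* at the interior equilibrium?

V* ≈ 657, P* ≈ 22

From dP/dt = 0 with P > 0: 0.000896V* = 0.589, so V* = 657.
Substitute into dV/dt = 0: 0.878(1 - 657/2540) = 0.0296P*.
The bracket is 0.741, giving P* = 0.651/0.0296 = 22.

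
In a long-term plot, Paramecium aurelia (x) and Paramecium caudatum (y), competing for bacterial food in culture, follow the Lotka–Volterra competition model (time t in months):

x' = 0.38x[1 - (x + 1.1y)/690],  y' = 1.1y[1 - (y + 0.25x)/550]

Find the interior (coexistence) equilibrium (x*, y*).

Setting both brackets to zero gives the nullclines x + 1.1y = 690 and 0.25x + y = 550.
Substituting y = 550 - 0.25x into the first: x(1 - 1.1·0.25) = 690 - 1.1·550.
So x* = 85/0.725 = 117, and then y* = 550 - 0.25·117 = 521.

x* ≈ 117, y* ≈ 521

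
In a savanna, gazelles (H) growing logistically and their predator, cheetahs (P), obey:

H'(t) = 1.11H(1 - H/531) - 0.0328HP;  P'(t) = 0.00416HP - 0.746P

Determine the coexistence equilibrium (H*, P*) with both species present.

From dP/dt = 0 with P > 0: 0.00416H* = 0.746, so H* = 179.
Substitute into dH/dt = 0: 1.11(1 - 179/531) = 0.0328P*.
The bracket is 0.662, giving P* = 0.735/0.0328 = 22.4.

H* ≈ 179, P* ≈ 22.4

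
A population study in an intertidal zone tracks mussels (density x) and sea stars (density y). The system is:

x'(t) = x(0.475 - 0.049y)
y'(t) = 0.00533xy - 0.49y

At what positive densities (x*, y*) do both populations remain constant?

Set dy/dt = 0 with y > 0: 0.00533x - 0.49 = 0, so x* = 0.49/0.00533 = 91.9.
Set dx/dt = 0 with x > 0: 0.475 - 0.049y = 0, so y* = 0.475/0.049 = 9.69.

x* ≈ 91.9, y* ≈ 9.69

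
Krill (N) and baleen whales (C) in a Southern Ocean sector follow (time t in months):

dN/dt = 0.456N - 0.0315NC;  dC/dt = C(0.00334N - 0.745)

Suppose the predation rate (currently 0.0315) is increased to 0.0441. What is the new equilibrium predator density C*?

C* ≈ 10.3

At the interior fixed point, setting dN/dt = 0 with N > 0 fixes C* = (prey growth rate)/(NC coefficient) — independent of the other coefficients.
With the change, C* = 0.456/0.0441 = 10.3; it falls from 14.5.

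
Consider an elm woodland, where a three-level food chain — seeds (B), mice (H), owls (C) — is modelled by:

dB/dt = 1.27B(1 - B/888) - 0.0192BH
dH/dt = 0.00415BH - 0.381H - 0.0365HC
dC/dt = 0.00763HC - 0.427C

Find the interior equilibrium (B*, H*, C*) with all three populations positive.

From dC/dt = 0: 0.00763H* = 0.427, so H* = 56.
From dB/dt = 0: 1.27(1 - B*/888) = 0.0192·56, giving B* = 888·(1 - 0.846) = 137.
From dH/dt = 0: 0.00415·137 - 0.381 = 0.0365C*, so C* = 0.186/0.0365 = 5.1.

B* ≈ 137, H* ≈ 56, C* ≈ 5.1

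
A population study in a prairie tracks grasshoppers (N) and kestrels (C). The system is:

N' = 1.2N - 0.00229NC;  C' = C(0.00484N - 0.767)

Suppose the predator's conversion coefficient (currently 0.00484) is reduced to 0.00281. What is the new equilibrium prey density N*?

N* ≈ 273

At the interior fixed point, setting dC/dt = 0 with C > 0 fixes N* = (predator death rate)/(NC coefficient) — independent of the other coefficients.
With the change, N* = 0.767/0.00281 = 273; it rises from 158.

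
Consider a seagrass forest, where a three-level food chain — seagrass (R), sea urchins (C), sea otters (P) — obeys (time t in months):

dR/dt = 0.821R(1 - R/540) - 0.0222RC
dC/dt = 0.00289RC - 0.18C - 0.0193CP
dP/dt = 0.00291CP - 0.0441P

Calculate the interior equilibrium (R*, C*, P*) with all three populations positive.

From dP/dt = 0: 0.00291C* = 0.0441, so C* = 15.2.
From dR/dt = 0: 0.821(1 - R*/540) = 0.0222·15.2, giving R* = 540·(1 - 0.41) = 319.
From dC/dt = 0: 0.00289·319 - 0.18 = 0.0193P*, so P* = 0.741/0.0193 = 38.4.

R* ≈ 319, C* ≈ 15.2, P* ≈ 38.4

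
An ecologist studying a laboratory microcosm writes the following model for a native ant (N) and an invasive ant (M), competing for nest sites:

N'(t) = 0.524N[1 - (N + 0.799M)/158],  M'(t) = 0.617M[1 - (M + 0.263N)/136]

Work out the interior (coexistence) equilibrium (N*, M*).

N* ≈ 62.5, M* ≈ 120

Setting both brackets to zero gives the nullclines N + 0.799M = 158 and 0.263N + M = 136.
Substituting M = 136 - 0.263N into the first: N(1 - 0.799·0.263) = 158 - 0.799·136.
So N* = 49.3/0.79 = 62.5, and then M* = 136 - 0.263·62.5 = 120.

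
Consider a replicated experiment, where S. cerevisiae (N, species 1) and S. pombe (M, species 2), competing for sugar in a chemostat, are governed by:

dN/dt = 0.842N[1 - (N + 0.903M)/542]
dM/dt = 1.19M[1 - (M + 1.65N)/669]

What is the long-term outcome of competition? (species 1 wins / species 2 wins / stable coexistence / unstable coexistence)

unstable coexistence (outcome depends on initial conditions)

Compare the nullcline intercepts: K1/α12 = 542/0.903 = 600 < K2 = 669; K2/α21 = 669/1.65 = 405 < K1 = 542.
Since both are reversed, neither can invade when rare; the interior point is a saddle.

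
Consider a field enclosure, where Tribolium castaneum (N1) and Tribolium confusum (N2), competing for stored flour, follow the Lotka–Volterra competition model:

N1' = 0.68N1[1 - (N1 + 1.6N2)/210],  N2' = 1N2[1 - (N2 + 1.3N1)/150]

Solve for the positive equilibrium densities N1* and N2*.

N1* ≈ 27.8, N2* ≈ 114

Setting both brackets to zero gives the nullclines N1 + 1.6N2 = 210 and 1.3N1 + N2 = 150.
Substituting N2 = 150 - 1.3N1 into the first: N1(1 - 1.6·1.3) = 210 - 1.6·150.
So N1* = -30/-1.08 = 27.8, and then N2* = 150 - 1.3·27.8 = 114.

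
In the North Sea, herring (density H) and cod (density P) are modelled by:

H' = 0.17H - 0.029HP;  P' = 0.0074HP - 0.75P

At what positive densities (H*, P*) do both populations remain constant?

Set dP/dt = 0 with P > 0: 0.0074H - 0.75 = 0, so H* = 0.75/0.0074 = 101.
Set dH/dt = 0 with H > 0: 0.17 - 0.029P = 0, so P* = 0.17/0.029 = 5.86.

H* ≈ 101, P* ≈ 5.86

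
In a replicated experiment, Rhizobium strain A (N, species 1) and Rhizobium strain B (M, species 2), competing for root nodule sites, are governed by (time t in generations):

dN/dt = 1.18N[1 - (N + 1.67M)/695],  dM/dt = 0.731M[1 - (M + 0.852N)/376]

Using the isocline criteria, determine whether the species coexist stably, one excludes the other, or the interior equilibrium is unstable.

Compare the nullcline intercepts: K1/α12 = 695/1.67 = 416 > K2 = 376; K2/α21 = 376/0.852 = 441 < K1 = 695.
Since the inequalities point opposite ways, species 1 can invade but species 2 cannot.

species 1 excludes species 2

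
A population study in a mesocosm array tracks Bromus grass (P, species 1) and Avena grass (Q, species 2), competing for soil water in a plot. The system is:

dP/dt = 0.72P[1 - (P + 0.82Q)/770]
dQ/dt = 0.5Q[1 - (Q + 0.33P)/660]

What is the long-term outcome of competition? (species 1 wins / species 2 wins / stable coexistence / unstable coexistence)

stable coexistence

Compare the nullcline intercepts: K1/α12 = 770/0.82 = 939 > K2 = 660; K2/α21 = 660/0.33 = 2000 > K1 = 770.
Since both inequalities hold, each species can invade when rare, so the interior equilibrium is stable.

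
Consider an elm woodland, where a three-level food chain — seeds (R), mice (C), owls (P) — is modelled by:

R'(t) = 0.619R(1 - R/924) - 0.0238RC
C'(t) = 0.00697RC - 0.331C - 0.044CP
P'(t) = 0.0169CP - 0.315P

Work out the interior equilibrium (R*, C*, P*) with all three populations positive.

From dP/dt = 0: 0.0169C* = 0.315, so C* = 18.6.
From dR/dt = 0: 0.619(1 - R*/924) = 0.0238·18.6, giving R* = 924·(1 - 0.717) = 262.
From dC/dt = 0: 0.00697·262 - 0.331 = 0.044P*, so P* = 1.49/0.044 = 34.

R* ≈ 262, C* ≈ 18.6, P* ≈ 34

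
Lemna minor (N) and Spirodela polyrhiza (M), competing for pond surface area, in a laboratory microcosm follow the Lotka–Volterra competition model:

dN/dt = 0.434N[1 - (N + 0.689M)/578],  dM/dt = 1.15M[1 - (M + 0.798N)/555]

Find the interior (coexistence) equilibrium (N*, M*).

Setting both brackets to zero gives the nullclines N + 0.689M = 578 and 0.798N + M = 555.
Substituting M = 555 - 0.798N into the first: N(1 - 0.689·0.798) = 578 - 0.689·555.
So N* = 196/0.45 = 435, and then M* = 555 - 0.798·435 = 208.

N* ≈ 435, M* ≈ 208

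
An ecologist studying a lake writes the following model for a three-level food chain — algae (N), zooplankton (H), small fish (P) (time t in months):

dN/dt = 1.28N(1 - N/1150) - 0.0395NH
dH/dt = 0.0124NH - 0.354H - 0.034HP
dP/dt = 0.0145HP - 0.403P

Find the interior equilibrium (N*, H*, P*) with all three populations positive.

From dP/dt = 0: 0.0145H* = 0.403, so H* = 27.8.
From dN/dt = 0: 1.28(1 - N*/1150) = 0.0395·27.8, giving N* = 1150·(1 - 0.858) = 164.
From dH/dt = 0: 0.0124·164 - 0.354 = 0.034P*, so P* = 1.68/0.034 = 49.3.

N* ≈ 164, H* ≈ 27.8, P* ≈ 49.3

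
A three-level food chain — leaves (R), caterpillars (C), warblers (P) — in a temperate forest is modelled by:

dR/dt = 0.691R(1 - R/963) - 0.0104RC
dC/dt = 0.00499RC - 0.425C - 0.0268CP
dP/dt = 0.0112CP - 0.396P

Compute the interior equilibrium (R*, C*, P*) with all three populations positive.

R* ≈ 451, C* ≈ 35.4, P* ≈ 68

From dP/dt = 0: 0.0112C* = 0.396, so C* = 35.4.
From dR/dt = 0: 0.691(1 - R*/963) = 0.0104·35.4, giving R* = 963·(1 - 0.532) = 451.
From dC/dt = 0: 0.00499·451 - 0.425 = 0.0268P*, so P* = 1.82/0.0268 = 68.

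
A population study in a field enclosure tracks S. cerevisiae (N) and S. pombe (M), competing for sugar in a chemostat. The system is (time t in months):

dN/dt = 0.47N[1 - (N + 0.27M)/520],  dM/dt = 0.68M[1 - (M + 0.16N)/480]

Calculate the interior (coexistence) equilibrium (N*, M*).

Setting both brackets to zero gives the nullclines N + 0.27M = 520 and 0.16N + M = 480.
Substituting M = 480 - 0.16N into the first: N(1 - 0.27·0.16) = 520 - 0.27·480.
So N* = 390/0.957 = 408, and then M* = 480 - 0.16·408 = 415.

N* ≈ 408, M* ≈ 415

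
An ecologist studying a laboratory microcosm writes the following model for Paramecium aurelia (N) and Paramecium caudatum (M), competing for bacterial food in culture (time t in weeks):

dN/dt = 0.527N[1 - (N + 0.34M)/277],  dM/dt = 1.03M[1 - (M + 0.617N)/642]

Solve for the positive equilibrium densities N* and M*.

N* ≈ 74.3, M* ≈ 596

Setting both brackets to zero gives the nullclines N + 0.34M = 277 and 0.617N + M = 642.
Substituting M = 642 - 0.617N into the first: N(1 - 0.34·0.617) = 277 - 0.34·642.
So N* = 58.7/0.79 = 74.3, and then M* = 642 - 0.617·74.3 = 596.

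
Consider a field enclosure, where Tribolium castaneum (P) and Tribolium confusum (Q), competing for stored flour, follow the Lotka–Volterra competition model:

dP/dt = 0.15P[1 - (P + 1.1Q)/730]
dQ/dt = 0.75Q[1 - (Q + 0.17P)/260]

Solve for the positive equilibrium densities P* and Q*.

P* ≈ 546, Q* ≈ 167

Setting both brackets to zero gives the nullclines P + 1.1Q = 730 and 0.17P + Q = 260.
Substituting Q = 260 - 0.17P into the first: P(1 - 1.1·0.17) = 730 - 1.1·260.
So P* = 444/0.813 = 546, and then Q* = 260 - 0.17·546 = 167.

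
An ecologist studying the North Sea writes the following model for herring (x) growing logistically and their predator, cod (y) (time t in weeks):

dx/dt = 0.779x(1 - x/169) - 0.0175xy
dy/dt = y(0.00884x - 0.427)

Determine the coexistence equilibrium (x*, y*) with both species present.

From dy/dt = 0 with y > 0: 0.00884x* = 0.427, so x* = 48.3.
Substitute into dx/dt = 0: 0.779(1 - 48.3/169) = 0.0175y*.
The bracket is 0.714, giving y* = 0.556/0.0175 = 31.8.

x* ≈ 48.3, y* ≈ 31.8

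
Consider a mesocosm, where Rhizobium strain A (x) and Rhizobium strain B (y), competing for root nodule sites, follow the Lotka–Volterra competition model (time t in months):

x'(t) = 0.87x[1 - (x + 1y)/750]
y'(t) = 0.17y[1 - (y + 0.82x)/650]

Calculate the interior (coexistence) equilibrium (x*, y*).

Setting both brackets to zero gives the nullclines x + 1y = 750 and 0.82x + y = 650.
Substituting y = 650 - 0.82x into the first: x(1 - 1·0.82) = 750 - 1·650.
So x* = 100/0.18 = 556, and then y* = 650 - 0.82·556 = 194.

x* ≈ 556, y* ≈ 194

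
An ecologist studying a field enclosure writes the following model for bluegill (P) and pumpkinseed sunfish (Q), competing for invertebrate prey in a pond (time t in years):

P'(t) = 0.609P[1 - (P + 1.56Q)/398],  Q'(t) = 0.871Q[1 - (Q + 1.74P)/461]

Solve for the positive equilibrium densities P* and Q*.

Setting both brackets to zero gives the nullclines P + 1.56Q = 398 and 1.74P + Q = 461.
Substituting Q = 461 - 1.74P into the first: P(1 - 1.56·1.74) = 398 - 1.56·461.
So P* = -321/-1.71 = 187, and then Q* = 461 - 1.74·187 = 135.

P* ≈ 187, Q* ≈ 135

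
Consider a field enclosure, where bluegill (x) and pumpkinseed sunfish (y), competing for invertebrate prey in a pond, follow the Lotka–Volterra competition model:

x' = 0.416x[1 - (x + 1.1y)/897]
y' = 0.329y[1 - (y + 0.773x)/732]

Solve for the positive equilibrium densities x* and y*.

Setting both brackets to zero gives the nullclines x + 1.1y = 897 and 0.773x + y = 732.
Substituting y = 732 - 0.773x into the first: x(1 - 1.1·0.773) = 897 - 1.1·732.
So x* = 91.8/0.15 = 613, and then y* = 732 - 0.773·613 = 258.

x* ≈ 613, y* ≈ 258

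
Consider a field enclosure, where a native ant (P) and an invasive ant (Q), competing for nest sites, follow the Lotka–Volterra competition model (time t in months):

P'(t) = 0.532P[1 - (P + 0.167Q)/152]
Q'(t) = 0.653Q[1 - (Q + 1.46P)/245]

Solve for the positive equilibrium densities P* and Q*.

P* ≈ 147, Q* ≈ 30.5

Setting both brackets to zero gives the nullclines P + 0.167Q = 152 and 1.46P + Q = 245.
Substituting Q = 245 - 1.46P into the first: P(1 - 0.167·1.46) = 152 - 0.167·245.
So P* = 111/0.756 = 147, and then Q* = 245 - 1.46·147 = 30.5.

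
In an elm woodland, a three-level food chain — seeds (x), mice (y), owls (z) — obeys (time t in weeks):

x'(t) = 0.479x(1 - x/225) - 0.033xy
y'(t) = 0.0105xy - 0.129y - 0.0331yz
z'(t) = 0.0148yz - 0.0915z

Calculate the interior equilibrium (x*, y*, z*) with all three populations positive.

x* ≈ 129, y* ≈ 6.18, z* ≈ 37.1

From dz/dt = 0: 0.0148y* = 0.0915, so y* = 6.18.
From dx/dt = 0: 0.479(1 - x*/225) = 0.033·6.18, giving x* = 225·(1 - 0.426) = 129.
From dy/dt = 0: 0.0105·129 - 0.129 = 0.0331z*, so z* = 1.23/0.0331 = 37.1.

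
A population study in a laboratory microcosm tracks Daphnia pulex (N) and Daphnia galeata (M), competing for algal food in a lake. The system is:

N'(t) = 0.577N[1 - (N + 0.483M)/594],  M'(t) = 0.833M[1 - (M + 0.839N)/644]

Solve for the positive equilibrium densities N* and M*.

N* ≈ 476, M* ≈ 245

Setting both brackets to zero gives the nullclines N + 0.483M = 594 and 0.839N + M = 644.
Substituting M = 644 - 0.839N into the first: N(1 - 0.483·0.839) = 594 - 0.483·644.
So N* = 283/0.595 = 476, and then M* = 644 - 0.839·476 = 245.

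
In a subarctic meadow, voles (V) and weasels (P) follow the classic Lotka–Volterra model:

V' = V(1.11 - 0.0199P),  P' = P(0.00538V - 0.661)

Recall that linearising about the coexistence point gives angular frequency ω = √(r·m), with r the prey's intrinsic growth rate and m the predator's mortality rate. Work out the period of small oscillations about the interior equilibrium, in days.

T ≈ 7.34 days

Here r = 1.11 and m = 0.661, so r·m = 0.734.
ω = √0.734 = 0.857 per day, hence T = 2π/ω ≈ 7.34 days.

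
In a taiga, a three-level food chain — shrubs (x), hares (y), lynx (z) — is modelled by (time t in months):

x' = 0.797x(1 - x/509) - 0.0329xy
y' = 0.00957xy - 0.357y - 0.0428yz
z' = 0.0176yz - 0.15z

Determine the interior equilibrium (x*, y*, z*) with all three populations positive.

x* ≈ 330, y* ≈ 8.52, z* ≈ 65.4

From dz/dt = 0: 0.0176y* = 0.15, so y* = 8.52.
From dx/dt = 0: 0.797(1 - x*/509) = 0.0329·8.52, giving x* = 509·(1 - 0.352) = 330.
From dy/dt = 0: 0.00957·330 - 0.357 = 0.0428z*, so z* = 2.8/0.0428 = 65.4.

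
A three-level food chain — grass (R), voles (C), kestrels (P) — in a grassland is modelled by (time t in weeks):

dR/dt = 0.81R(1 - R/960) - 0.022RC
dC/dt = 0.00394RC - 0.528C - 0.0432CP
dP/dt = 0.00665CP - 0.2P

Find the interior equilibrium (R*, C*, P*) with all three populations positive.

From dP/dt = 0: 0.00665C* = 0.2, so C* = 30.1.
From dR/dt = 0: 0.81(1 - R*/960) = 0.022·30.1, giving R* = 960·(1 - 0.817) = 176.
From dC/dt = 0: 0.00394·176 - 0.528 = 0.0432P*, so P* = 0.165/0.0432 = 3.81.

R* ≈ 176, C* ≈ 30.1, P* ≈ 3.81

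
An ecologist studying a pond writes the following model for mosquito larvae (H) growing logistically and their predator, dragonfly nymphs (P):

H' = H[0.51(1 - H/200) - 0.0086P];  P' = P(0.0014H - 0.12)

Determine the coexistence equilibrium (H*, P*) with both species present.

H* ≈ 85.7, P* ≈ 33.9

From dP/dt = 0 with P > 0: 0.0014H* = 0.12, so H* = 85.7.
Substitute into dH/dt = 0: 0.51(1 - 85.7/200) = 0.0086P*.
The bracket is 0.571, giving P* = 0.291/0.0086 = 33.9.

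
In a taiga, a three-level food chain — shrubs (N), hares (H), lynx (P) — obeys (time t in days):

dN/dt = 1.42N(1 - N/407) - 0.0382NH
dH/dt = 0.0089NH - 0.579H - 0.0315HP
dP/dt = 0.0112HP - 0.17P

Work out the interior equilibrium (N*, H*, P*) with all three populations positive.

From dP/dt = 0: 0.0112H* = 0.17, so H* = 15.2.
From dN/dt = 0: 1.42(1 - N*/407) = 0.0382·15.2, giving N* = 407·(1 - 0.408) = 241.
From dH/dt = 0: 0.0089·241 - 0.579 = 0.0315P*, so P* = 1.56/0.0315 = 49.7.

N* ≈ 241, H* ≈ 15.2, P* ≈ 49.7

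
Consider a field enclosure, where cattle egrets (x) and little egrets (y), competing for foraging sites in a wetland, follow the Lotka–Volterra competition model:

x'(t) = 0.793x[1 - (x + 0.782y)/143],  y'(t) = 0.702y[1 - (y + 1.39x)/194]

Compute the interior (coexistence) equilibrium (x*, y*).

Setting both brackets to zero gives the nullclines x + 0.782y = 143 and 1.39x + y = 194.
Substituting y = 194 - 1.39x into the first: x(1 - 0.782·1.39) = 143 - 0.782·194.
So x* = -8.71/-0.087 = 100, and then y* = 194 - 1.39·100 = 54.8.

x* ≈ 100, y* ≈ 54.8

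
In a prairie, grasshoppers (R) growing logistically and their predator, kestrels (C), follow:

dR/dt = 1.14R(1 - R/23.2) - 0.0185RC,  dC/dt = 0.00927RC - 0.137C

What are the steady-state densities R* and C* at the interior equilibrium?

R* ≈ 14.8, C* ≈ 22.4

From dC/dt = 0 with C > 0: 0.00927R* = 0.137, so R* = 14.8.
Substitute into dR/dt = 0: 1.14(1 - 14.8/23.2) = 0.0185C*.
The bracket is 0.363, giving C* = 0.414/0.0185 = 22.4.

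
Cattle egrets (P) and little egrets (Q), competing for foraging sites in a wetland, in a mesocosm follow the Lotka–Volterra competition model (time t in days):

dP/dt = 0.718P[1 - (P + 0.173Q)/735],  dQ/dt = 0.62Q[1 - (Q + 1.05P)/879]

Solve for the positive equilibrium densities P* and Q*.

P* ≈ 712, Q* ≈ 131

Setting both brackets to zero gives the nullclines P + 0.173Q = 735 and 1.05P + Q = 879.
Substituting Q = 879 - 1.05P into the first: P(1 - 0.173·1.05) = 735 - 0.173·879.
So P* = 583/0.818 = 712, and then Q* = 879 - 1.05·712 = 131.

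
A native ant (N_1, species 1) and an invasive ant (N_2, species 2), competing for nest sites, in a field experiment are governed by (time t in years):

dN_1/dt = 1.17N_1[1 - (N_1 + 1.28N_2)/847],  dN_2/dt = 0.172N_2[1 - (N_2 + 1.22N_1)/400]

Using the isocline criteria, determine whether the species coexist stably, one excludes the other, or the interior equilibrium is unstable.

species 1 excludes species 2

Compare the nullcline intercepts: K1/α12 = 847/1.28 = 662 > K2 = 400; K2/α21 = 400/1.22 = 328 < K1 = 847.
Since the inequalities point opposite ways, species 1 can invade but species 2 cannot.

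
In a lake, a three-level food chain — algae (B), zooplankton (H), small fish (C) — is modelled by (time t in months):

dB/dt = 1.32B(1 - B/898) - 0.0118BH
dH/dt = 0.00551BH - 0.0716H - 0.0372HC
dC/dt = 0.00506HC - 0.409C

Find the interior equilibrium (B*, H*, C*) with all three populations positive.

B* ≈ 249, H* ≈ 80.8, C* ≈ 35

From dC/dt = 0: 0.00506H* = 0.409, so H* = 80.8.
From dB/dt = 0: 1.32(1 - B*/898) = 0.0118·80.8, giving B* = 898·(1 - 0.723) = 249.
From dH/dt = 0: 0.00551·249 - 0.0716 = 0.0372C*, so C* = 1.3/0.0372 = 35.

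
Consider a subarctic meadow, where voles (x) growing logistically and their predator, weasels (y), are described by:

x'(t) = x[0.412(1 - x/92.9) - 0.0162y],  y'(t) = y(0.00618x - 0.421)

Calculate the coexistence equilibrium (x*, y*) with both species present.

x* ≈ 68.1, y* ≈ 6.78

From dy/dt = 0 with y > 0: 0.00618x* = 0.421, so x* = 68.1.
Substitute into dx/dt = 0: 0.412(1 - 68.1/92.9) = 0.0162y*.
The bracket is 0.267, giving y* = 0.11/0.0162 = 6.78.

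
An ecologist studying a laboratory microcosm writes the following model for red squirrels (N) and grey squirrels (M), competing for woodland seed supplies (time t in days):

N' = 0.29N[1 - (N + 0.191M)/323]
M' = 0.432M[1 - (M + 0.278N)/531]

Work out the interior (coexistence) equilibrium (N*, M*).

N* ≈ 234, M* ≈ 466

Setting both brackets to zero gives the nullclines N + 0.191M = 323 and 0.278N + M = 531.
Substituting M = 531 - 0.278N into the first: N(1 - 0.191·0.278) = 323 - 0.191·531.
So N* = 222/0.947 = 234, and then M* = 531 - 0.278·234 = 466.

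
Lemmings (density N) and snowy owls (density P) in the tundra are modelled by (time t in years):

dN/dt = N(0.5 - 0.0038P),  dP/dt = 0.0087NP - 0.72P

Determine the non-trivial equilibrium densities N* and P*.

N* ≈ 82.8, P* ≈ 132

Set dP/dt = 0 with P > 0: 0.0087N - 0.72 = 0, so N* = 0.72/0.0087 = 82.8.
Set dN/dt = 0 with N > 0: 0.5 - 0.0038P = 0, so P* = 0.5/0.0038 = 132.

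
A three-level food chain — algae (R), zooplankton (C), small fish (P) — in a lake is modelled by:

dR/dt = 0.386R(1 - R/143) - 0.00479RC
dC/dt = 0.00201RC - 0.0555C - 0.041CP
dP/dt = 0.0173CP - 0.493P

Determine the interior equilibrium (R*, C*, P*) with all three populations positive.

From dP/dt = 0: 0.0173C* = 0.493, so C* = 28.5.
From dR/dt = 0: 0.386(1 - R*/143) = 0.00479·28.5, giving R* = 143·(1 - 0.354) = 92.4.
From dC/dt = 0: 0.00201·92.4 - 0.0555 = 0.041P*, so P* = 0.13/0.041 = 3.18.

R* ≈ 92.4, C* ≈ 28.5, P* ≈ 3.18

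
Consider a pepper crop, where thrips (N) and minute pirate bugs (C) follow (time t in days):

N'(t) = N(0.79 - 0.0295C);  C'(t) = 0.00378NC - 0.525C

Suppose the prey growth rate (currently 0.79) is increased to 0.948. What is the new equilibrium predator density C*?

C* ≈ 32.1

At the interior fixed point, setting dN/dt = 0 with N > 0 fixes C* = (prey growth rate)/(NC coefficient) — independent of the other coefficients.
With the change, C* = 0.948/0.0295 = 32.1; it rises from 26.8.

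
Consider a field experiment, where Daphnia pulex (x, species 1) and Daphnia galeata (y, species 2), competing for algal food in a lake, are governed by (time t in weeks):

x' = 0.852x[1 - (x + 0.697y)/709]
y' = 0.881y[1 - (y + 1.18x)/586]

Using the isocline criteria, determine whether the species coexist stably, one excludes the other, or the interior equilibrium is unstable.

Compare the nullcline intercepts: K1/α12 = 709/0.697 = 1020 > K2 = 586; K2/α21 = 586/1.18 = 497 < K1 = 709.
Since the inequalities point opposite ways, species 1 can invade but species 2 cannot.

species 1 excludes species 2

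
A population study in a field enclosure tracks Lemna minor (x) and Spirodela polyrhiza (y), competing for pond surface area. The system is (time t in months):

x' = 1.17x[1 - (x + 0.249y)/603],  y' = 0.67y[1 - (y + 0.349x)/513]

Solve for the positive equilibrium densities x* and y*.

x* ≈ 520, y* ≈ 331

Setting both brackets to zero gives the nullclines x + 0.249y = 603 and 0.349x + y = 513.
Substituting y = 513 - 0.349x into the first: x(1 - 0.249·0.349) = 603 - 0.249·513.
So x* = 475/0.913 = 520, and then y* = 513 - 0.349·520 = 331.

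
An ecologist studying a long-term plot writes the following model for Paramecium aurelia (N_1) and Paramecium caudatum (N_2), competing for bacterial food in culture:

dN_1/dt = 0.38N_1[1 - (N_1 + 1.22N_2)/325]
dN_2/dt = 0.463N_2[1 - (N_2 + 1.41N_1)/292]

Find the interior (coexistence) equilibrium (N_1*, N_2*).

Setting both brackets to zero gives the nullclines N_1 + 1.22N_2 = 325 and 1.41N_1 + N_2 = 292.
Substituting N_2 = 292 - 1.41N_1 into the first: N_1(1 - 1.22·1.41) = 325 - 1.22·292.
So N_1* = -31.2/-0.72 = 43.4, and then N_2* = 292 - 1.41·43.4 = 231.

N_1* ≈ 43.4, N_2* ≈ 231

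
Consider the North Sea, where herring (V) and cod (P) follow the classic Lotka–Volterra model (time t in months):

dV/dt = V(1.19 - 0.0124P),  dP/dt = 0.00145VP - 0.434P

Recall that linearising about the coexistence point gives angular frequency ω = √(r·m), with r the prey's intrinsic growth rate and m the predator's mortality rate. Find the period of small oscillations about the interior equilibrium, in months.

T ≈ 8.74 months

Here r = 1.19 and m = 0.434, so r·m = 0.516.
ω = √0.516 = 0.719 per month, hence T = 2π/ω ≈ 8.74 months.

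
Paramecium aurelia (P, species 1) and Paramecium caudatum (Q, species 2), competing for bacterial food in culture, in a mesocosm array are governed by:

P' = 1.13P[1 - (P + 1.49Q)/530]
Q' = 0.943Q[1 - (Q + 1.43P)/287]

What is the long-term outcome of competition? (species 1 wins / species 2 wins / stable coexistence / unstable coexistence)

species 1 excludes species 2

Compare the nullcline intercepts: K1/α12 = 530/1.49 = 356 > K2 = 287; K2/α21 = 287/1.43 = 201 < K1 = 530.
Since the inequalities point opposite ways, species 1 can invade but species 2 cannot.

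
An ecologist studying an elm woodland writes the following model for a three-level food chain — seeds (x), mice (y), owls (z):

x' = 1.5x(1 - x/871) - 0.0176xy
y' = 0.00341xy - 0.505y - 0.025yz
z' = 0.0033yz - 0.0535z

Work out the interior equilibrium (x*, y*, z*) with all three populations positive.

x* ≈ 705, y* ≈ 16.2, z* ≈ 76

From dz/dt = 0: 0.0033y* = 0.0535, so y* = 16.2.
From dx/dt = 0: 1.5(1 - x*/871) = 0.0176·16.2, giving x* = 871·(1 - 0.19) = 705.
From dy/dt = 0: 0.00341·705 - 0.505 = 0.025z*, so z* = 1.9/0.025 = 76.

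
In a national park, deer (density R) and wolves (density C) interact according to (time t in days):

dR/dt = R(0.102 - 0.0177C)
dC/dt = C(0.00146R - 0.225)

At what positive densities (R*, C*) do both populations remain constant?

Set dC/dt = 0 with C > 0: 0.00146R - 0.225 = 0, so R* = 0.225/0.00146 = 154.
Set dR/dt = 0 with R > 0: 0.102 - 0.0177C = 0, so C* = 0.102/0.0177 = 5.76.

R* ≈ 154, C* ≈ 5.76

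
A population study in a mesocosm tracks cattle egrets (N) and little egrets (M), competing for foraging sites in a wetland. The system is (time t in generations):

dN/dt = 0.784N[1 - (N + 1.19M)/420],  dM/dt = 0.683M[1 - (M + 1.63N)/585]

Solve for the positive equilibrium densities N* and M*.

N* ≈ 294, M* ≈ 106

Setting both brackets to zero gives the nullclines N + 1.19M = 420 and 1.63N + M = 585.
Substituting M = 585 - 1.63N into the first: N(1 - 1.19·1.63) = 420 - 1.19·585.
So N* = -276/-0.94 = 294, and then M* = 585 - 1.63·294 = 106.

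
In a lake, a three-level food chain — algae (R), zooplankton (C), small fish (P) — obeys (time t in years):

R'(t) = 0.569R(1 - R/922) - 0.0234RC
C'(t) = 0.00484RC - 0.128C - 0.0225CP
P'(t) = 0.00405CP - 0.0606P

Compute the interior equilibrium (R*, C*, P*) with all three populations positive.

R* ≈ 355, C* ≈ 15, P* ≈ 70.6

From dP/dt = 0: 0.00405C* = 0.0606, so C* = 15.
From dR/dt = 0: 0.569(1 - R*/922) = 0.0234·15, giving R* = 922·(1 - 0.615) = 355.
From dC/dt = 0: 0.00484·355 - 0.128 = 0.0225P*, so P* = 1.59/0.0225 = 70.6.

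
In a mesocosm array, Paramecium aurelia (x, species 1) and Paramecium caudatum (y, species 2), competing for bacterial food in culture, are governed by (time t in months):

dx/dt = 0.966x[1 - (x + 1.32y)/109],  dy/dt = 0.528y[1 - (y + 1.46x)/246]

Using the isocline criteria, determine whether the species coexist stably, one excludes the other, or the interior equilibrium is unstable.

species 2 excludes species 1

Compare the nullcline intercepts: K1/α12 = 109/1.32 = 82.6 < K2 = 246; K2/α21 = 246/1.46 = 168 > K1 = 109.
Since the inequalities point opposite ways, species 2 can invade but species 1 cannot.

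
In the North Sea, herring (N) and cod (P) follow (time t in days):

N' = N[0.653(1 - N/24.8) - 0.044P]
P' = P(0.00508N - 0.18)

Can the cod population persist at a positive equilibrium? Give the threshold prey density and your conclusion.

Threshold N = 35.4; K < 35.4, so no, the predator goes extinct.

The predator equation gives dP/dt > 0 only when N > 0.18/0.00508 = 35.4.
Without the predator, N → K = 24.8. Since 24.8 < 35.4, the predator cannot invade.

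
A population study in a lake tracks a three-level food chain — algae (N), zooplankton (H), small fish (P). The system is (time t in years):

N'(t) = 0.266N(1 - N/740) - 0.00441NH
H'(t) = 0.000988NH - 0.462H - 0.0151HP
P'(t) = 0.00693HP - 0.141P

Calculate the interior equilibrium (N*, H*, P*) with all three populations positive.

N* ≈ 490, H* ≈ 20.3, P* ≈ 1.49

From dP/dt = 0: 0.00693H* = 0.141, so H* = 20.3.
From dN/dt = 0: 0.266(1 - N*/740) = 0.00441·20.3, giving N* = 740·(1 - 0.337) = 490.
From dH/dt = 0: 0.000988·490 - 0.462 = 0.0151P*, so P* = 0.0225/0.0151 = 1.49.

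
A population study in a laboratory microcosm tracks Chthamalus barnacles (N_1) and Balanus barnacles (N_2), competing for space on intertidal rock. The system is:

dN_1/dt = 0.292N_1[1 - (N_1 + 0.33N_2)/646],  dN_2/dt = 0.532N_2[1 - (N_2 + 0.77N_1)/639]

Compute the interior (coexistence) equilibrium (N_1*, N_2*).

N_1* ≈ 583, N_2* ≈ 190

Setting both brackets to zero gives the nullclines N_1 + 0.33N_2 = 646 and 0.77N_1 + N_2 = 639.
Substituting N_2 = 639 - 0.77N_1 into the first: N_1(1 - 0.33·0.77) = 646 - 0.33·639.
So N_1* = 435/0.746 = 583, and then N_2* = 639 - 0.77·583 = 190.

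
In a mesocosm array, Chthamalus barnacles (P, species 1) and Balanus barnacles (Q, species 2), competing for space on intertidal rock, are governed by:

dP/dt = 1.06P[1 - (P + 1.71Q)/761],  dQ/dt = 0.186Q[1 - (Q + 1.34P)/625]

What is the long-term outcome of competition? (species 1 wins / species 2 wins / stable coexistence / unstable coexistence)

Compare the nullcline intercepts: K1/α12 = 761/1.71 = 445 < K2 = 625; K2/α21 = 625/1.34 = 466 < K1 = 761.
Since both are reversed, neither can invade when rare; the interior point is a saddle.

unstable coexistence (outcome depends on initial conditions)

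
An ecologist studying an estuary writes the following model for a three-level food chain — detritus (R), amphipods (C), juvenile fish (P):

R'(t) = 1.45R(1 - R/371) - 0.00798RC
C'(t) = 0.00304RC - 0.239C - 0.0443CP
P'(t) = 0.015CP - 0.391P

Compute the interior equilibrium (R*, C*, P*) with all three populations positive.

R* ≈ 318, C* ≈ 26.1, P* ≈ 16.4

From dP/dt = 0: 0.015C* = 0.391, so C* = 26.1.
From dR/dt = 0: 1.45(1 - R*/371) = 0.00798·26.1, giving R* = 371·(1 - 0.143) = 318.
From dC/dt = 0: 0.00304·318 - 0.239 = 0.0443P*, so P* = 0.727/0.0443 = 16.4.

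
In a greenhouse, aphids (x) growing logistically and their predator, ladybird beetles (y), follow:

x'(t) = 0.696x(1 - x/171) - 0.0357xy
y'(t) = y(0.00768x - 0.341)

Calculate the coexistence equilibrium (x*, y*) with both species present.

From dy/dt = 0 with y > 0: 0.00768x* = 0.341, so x* = 44.4.
Substitute into dx/dt = 0: 0.696(1 - 44.4/171) = 0.0357y*.
The bracket is 0.74, giving y* = 0.515/0.0357 = 14.4.

x* ≈ 44.4, y* ≈ 14.4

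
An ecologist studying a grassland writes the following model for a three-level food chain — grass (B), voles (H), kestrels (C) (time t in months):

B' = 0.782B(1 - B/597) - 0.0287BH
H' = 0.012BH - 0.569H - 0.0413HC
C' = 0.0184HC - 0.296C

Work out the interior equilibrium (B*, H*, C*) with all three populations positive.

B* ≈ 245, H* ≈ 16.1, C* ≈ 57.3

From dC/dt = 0: 0.0184H* = 0.296, so H* = 16.1.
From dB/dt = 0: 0.782(1 - B*/597) = 0.0287·16.1, giving B* = 597·(1 - 0.59) = 245.
From dH/dt = 0: 0.012·245 - 0.569 = 0.0413C*, so C* = 2.37/0.0413 = 57.3.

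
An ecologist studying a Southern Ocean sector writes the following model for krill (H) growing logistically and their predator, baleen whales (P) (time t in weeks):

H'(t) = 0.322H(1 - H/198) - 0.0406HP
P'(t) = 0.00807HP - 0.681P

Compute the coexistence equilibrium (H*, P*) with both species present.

From dP/dt = 0 with P > 0: 0.00807H* = 0.681, so H* = 84.4.
Substitute into dH/dt = 0: 0.322(1 - 84.4/198) = 0.0406P*.
The bracket is 0.574, giving P* = 0.185/0.0406 = 4.55.

H* ≈ 84.4, P* ≈ 4.55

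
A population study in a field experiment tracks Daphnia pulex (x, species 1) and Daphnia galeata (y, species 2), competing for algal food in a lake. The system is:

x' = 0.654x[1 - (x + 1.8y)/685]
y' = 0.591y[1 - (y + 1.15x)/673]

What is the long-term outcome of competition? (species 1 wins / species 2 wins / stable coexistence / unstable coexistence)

unstable coexistence (outcome depends on initial conditions)

Compare the nullcline intercepts: K1/α12 = 685/1.8 = 381 < K2 = 673; K2/α21 = 673/1.15 = 585 < K1 = 685.
Since both are reversed, neither can invade when rare; the interior point is a saddle.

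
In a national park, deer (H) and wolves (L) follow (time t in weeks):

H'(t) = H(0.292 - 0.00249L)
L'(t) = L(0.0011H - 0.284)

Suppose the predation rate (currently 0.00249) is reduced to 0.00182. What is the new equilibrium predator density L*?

At the interior fixed point, setting dH/dt = 0 with H > 0 fixes L* = (prey growth rate)/(HL coefficient) — independent of the other coefficients.
With the change, L* = 0.292/0.00182 = 160; it rises from 117.

L* ≈ 160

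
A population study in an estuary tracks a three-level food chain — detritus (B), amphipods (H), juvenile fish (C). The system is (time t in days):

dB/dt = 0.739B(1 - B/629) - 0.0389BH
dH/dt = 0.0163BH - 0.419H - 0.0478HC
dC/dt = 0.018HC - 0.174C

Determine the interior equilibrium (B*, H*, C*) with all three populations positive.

From dC/dt = 0: 0.018H* = 0.174, so H* = 9.67.
From dB/dt = 0: 0.739(1 - B*/629) = 0.0389·9.67, giving B* = 629·(1 - 0.509) = 309.
From dH/dt = 0: 0.0163·309 - 0.419 = 0.0478C*, so C* = 4.62/0.0478 = 96.6.

B* ≈ 309, H* ≈ 9.67, C* ≈ 96.6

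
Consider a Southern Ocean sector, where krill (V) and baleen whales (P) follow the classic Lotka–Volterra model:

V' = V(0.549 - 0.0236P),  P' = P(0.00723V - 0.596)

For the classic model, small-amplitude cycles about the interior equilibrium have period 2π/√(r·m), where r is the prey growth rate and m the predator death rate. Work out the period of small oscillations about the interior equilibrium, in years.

Here r = 0.549 and m = 0.596, so r·m = 0.327.
ω = √0.327 = 0.572 per year, hence T = 2π/ω ≈ 11 years.

T ≈ 11 years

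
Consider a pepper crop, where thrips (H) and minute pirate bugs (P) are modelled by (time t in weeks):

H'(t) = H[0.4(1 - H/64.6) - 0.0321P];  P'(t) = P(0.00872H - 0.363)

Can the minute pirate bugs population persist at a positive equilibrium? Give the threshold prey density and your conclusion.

Threshold H = 41.6; K > 41.6, so yes, the predator persists.

The predator equation gives dP/dt > 0 only when H > 0.363/0.00872 = 41.6.
Without the predator, H → K = 64.6. Since 64.6 > 41.6, the predator can invade and persist.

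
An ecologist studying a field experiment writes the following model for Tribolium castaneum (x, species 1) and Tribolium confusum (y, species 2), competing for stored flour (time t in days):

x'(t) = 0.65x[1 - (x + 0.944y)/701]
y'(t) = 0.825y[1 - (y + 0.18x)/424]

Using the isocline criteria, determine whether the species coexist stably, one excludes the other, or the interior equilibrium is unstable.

Compare the nullcline intercepts: K1/α12 = 701/0.944 = 743 > K2 = 424; K2/α21 = 424/0.18 = 2360 > K1 = 701.
Since both inequalities hold, each species can invade when rare, so the interior equilibrium is stable.

stable coexistence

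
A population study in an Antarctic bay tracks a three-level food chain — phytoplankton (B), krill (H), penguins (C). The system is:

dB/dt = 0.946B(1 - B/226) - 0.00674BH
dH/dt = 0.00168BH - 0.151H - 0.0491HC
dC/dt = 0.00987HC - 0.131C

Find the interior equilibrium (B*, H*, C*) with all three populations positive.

From dC/dt = 0: 0.00987H* = 0.131, so H* = 13.3.
From dB/dt = 0: 0.946(1 - B*/226) = 0.00674·13.3, giving B* = 226·(1 - 0.0946) = 205.
From dH/dt = 0: 0.00168·205 - 0.151 = 0.0491C*, so C* = 0.193/0.0491 = 3.93.

B* ≈ 205, H* ≈ 13.3, C* ≈ 3.93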